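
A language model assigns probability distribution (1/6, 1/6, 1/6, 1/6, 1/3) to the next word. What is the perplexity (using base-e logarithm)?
4.7622

Perplexity is e^H (or exp(H) for natural log).

First, H = -Σ p log p = 1.5607 nats
Perplexity = e^1.5607 = 4.7622

Interpretation: The model's uncertainty is equivalent to choosing uniformly among 4.8 options.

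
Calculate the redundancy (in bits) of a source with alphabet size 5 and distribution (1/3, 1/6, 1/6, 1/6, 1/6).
0.0703 bits

Redundancy measures how far a source is from maximum entropy:
R = H_max - H(X)

Maximum entropy for 5 symbols: H_max = log_2(5) = 2.3219 bits
Actual entropy: H(X) = 2.2516 bits
Redundancy: R = 2.3219 - 2.2516 = 0.0703 bits

This redundancy represents potential for compression: the source could be compressed by 0.0703 bits per symbol.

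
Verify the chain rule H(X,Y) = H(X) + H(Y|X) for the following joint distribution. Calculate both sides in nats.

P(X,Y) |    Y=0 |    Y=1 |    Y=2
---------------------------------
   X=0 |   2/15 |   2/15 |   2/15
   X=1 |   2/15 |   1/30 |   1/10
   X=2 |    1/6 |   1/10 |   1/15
H(X,Y) = 2.1277, H(X) = 1.0852, H(Y|X) = 1.0425 (all in nats)

Chain rule: H(X,Y) = H(X) + H(Y|X)

Left side — joint entropy directly:
H(X,Y) = -Σ p(x,y) log p(x,y) = 2.1277 nats

Right side — compute H(Y|X) from the conditional distributions:
P(X) = (2/5, 4/15, 1/3), so H(X) = 1.0852 nats
H(Y|X) = Σ_x P(X=x) · H(Y|X=x):
  P(Y|X=0) = (1/3, 1/3, 1/3), H(Y|X=0) = 1.0986, weight P(X=0) = 2/5
  P(Y|X=1) = (1/2, 1/8, 3/8), H(Y|X=1) = 0.9743, weight P(X=1) = 4/15
  P(Y|X=2) = (1/2, 3/10, 1/5), H(Y|X=2) = 1.0297, weight P(X=2) = 1/3
H(Y|X) = 1.0425 nats

H(X) + H(Y|X) = 1.0852 + 1.0425 = 2.1277 nats

Both sides equal 2.1277 nats. ✓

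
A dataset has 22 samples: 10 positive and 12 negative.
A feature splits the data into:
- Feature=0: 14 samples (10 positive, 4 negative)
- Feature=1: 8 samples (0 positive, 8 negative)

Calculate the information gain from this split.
0.4448 bits

Information Gain = H(Y) - H(Y|Feature)

Before split:
P(positive) = 10/22 = 0.4545
H(Y) = 0.9940 bits

After split:
Feature=0: H = 0.8631 bits (weight = 14/22)
Feature=1: H = 0.0000 bits (weight = 8/22)
H(Y|Feature) = (14/22)×0.8631 + (8/22)×0.0000 = 0.5493 bits

Information Gain = 0.9940 - 0.5493 = 0.4448 bits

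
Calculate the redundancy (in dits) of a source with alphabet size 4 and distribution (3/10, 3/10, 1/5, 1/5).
0.0087 dits

Redundancy measures how far a source is from maximum entropy:
R = H_max - H(X)

Maximum entropy for 4 symbols: H_max = log_10(4) = 0.6021 dits
Actual entropy: H(X) = 0.5933 dits
Redundancy: R = 0.6021 - 0.5933 = 0.0087 dits

This redundancy represents potential for compression: the source could be compressed by 0.0087 dits per symbol.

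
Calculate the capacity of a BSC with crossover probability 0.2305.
0.2211 bits

For a binary symmetric channel (BSC) with error probability p:
Capacity C = 1 - H(p) bits per symbol

where H(p) = -p log₂(p) - (1-p) log₂(1-p) is the binary entropy function.

H(0.2305) = 0.7789 bits
C = 1 - 0.7789 = 0.2211 bits per symbol

This means we can reliably transmit up to 0.2211 bits of information per channel use.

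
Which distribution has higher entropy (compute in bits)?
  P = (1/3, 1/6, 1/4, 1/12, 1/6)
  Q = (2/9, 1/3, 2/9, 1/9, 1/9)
Q

Computing entropies in bits:
H(P) = 2.1887
H(Q) = 2.1972

Distribution Q has higher entropy.

Intuition: The distribution closer to uniform (more spread out) has higher entropy.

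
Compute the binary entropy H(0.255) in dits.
0.2466 dits

The binary entropy function is:
H(p) = -p log(p) - (1-p) log(1-p)

H(0.255) = -0.255 × log_10(0.255) - 0.745 × log_10(0.745)
H(0.255) = 0.2466 dits

Note: Binary entropy is maximized at p=0.5 (H=1 bit) and minimized at p=0 or p=1 (H=0).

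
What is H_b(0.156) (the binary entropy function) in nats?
0.4330 nats

The binary entropy function is:
H(p) = -p log(p) - (1-p) log(1-p)

H(0.156) = -0.156 × log_e(0.156) - 0.844 × log_e(0.844)
H(0.156) = 0.4330 nats

Note: Binary entropy is maximized at p=0.5 (H=1 bit) and minimized at p=0 or p=1 (H=0).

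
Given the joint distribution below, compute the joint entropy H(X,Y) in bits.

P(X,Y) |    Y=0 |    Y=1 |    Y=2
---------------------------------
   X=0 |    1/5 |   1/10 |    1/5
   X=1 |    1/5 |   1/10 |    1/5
2.5219 bits

Joint entropy is H(X,Y) = -Σ_{x,y} p(x,y) log p(x,y).

Summing over all non-zero entries:
H(X,Y) = -[1/5·log_2(1/5) + 1/10·log_2(1/10) + 1/5·log_2(1/5) + 1/5·log_2(1/5) + 1/10·log_2(1/10) + 1/5·log_2(1/5)]
H(X,Y) = 2.5219 bits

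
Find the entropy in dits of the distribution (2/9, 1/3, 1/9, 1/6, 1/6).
0.6696 dits

Shannon entropy is H(X) = -Σ p(x) log p(x).

For P = (2/9, 1/3, 1/9, 1/6, 1/6):
H = -2/9 × log_10(2/9) -1/3 × log_10(1/3) -1/9 × log_10(1/9) -1/6 × log_10(1/6) -1/6 × log_10(1/6)
H = 0.6696 dits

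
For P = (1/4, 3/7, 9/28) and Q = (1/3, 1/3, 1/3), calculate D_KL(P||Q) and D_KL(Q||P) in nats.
D_KL(P||Q) = 0.0241, D_KL(Q||P) = 0.0242

KL divergence is not symmetric: D_KL(P||Q) ≠ D_KL(Q||P) in general.

D_KL(P||Q) = 0.0241 nats
D_KL(Q||P) = 0.0242 nats

No, they are not equal!

This asymmetry is why KL divergence is not a true distance metric.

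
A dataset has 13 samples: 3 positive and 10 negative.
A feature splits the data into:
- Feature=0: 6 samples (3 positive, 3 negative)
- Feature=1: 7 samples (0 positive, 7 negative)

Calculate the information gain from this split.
0.3178 bits

Information Gain = H(Y) - H(Y|Feature)

Before split:
P(positive) = 3/13 = 0.2308
H(Y) = 0.7793 bits

After split:
Feature=0: H = 1.0000 bits (weight = 6/13)
Feature=1: H = 0.0000 bits (weight = 7/13)
H(Y|Feature) = (6/13)×1.0000 + (7/13)×0.0000 = 0.4615 bits

Information Gain = 0.7793 - 0.4615 = 0.3178 bits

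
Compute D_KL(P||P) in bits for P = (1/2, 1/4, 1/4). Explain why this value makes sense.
0.0000 bits

KL divergence satisfies the Gibbs inequality: D_KL(P||Q) ≥ 0 for all distributions P, Q.

D_KL(P||Q) = Σ p(x) log(p(x)/q(x))
Each term is p(x) × log_2(p(x)/p(x)) = p(x) × log_2(1) = 0, so the sum is 0.
D_KL(P||Q) = 0.0000 bits

When P = Q, the KL divergence is exactly 0, as there is no 'divergence' between identical distributions.

This non-negativity is a fundamental property: relative entropy cannot be negative because it measures how different Q is from P.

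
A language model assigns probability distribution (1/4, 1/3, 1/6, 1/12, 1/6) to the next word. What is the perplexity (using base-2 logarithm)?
4.5590

Perplexity is 2^H (or exp(H) for natural log).

First, H = -Σ p log p = 2.1887 bits
Perplexity = 2^2.1887 = 4.5590

Interpretation: The model's uncertainty is equivalent to choosing uniformly among 4.6 options.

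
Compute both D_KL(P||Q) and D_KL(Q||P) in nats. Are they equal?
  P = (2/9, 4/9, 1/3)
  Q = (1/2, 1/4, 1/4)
D_KL(P||Q) = 0.1714, D_KL(Q||P) = 0.1897

KL divergence is not symmetric: D_KL(P||Q) ≠ D_KL(Q||P) in general.

D_KL(P||Q) = 0.1714 nats
D_KL(Q||P) = 0.1897 nats

No, they are not equal!

This asymmetry is why KL divergence is not a true distance metric.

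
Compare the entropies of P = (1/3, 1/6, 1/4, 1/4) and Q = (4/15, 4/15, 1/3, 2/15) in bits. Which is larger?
P

Computing entropies in bits:
H(P) = 1.9591
H(Q) = 1.9329

Distribution P has higher entropy.

Intuition: The distribution closer to uniform (more spread out) has higher entropy.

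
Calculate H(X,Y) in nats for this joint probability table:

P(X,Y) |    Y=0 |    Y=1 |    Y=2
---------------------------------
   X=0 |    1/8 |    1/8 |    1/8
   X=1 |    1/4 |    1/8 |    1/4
1.7329 nats

Joint entropy is H(X,Y) = -Σ_{x,y} p(x,y) log p(x,y).

Summing over all non-zero entries:
H(X,Y) = -[1/8·log_e(1/8) + 1/8·log_e(1/8) + 1/8·log_e(1/8) + 1/4·log_e(1/4) + 1/8·log_e(1/8) + 1/4·log_e(1/4)]
H(X,Y) = 1.7329 nats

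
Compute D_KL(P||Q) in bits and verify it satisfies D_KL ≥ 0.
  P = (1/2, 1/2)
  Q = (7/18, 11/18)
0.0365 bits

KL divergence satisfies the Gibbs inequality: D_KL(P||Q) ≥ 0 for all distributions P, Q.

D_KL(P||Q) = Σ p(x) log(p(x)/q(x))
Term by term:
  x=0: 1/2 × log_2[(1/2)/(7/18)] = 0.1813
  x=1: 1/2 × log_2[(1/2)/(11/18)] = -0.1448
D_KL(P||Q) = 0.0365 bits

D_KL(P||Q) = 0.0365 ≥ 0 ✓

This non-negativity is a fundamental property: relative entropy cannot be negative because it measures how different Q is from P.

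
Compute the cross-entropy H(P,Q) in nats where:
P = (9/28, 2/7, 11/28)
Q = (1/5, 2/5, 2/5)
1.1391 nats

Cross-entropy: H(P,Q) = -Σ p(x) log q(x)

Alternatively: H(P,Q) = H(P) + D_KL(P||Q)
H(P) = 1.0898 nats
D_KL(P||Q) = 0.0493 nats

H(P,Q) = 1.0898 + 0.0493 = 1.1391 nats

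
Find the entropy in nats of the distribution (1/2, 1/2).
0.6931 nats

Shannon entropy is H(X) = -Σ p(x) log p(x).

For P = (1/2, 1/2):
H = -1/2 × log_e(1/2) -1/2 × log_e(1/2)
H = 0.6931 nats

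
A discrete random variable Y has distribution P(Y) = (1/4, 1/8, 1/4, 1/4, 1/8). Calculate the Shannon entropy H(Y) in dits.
0.6773 dits

Shannon entropy is H(X) = -Σ p(x) log p(x).

For P = (1/4, 1/8, 1/4, 1/4, 1/8):
H = -1/4 × log_10(1/4) -1/8 × log_10(1/8) -1/4 × log_10(1/4) -1/4 × log_10(1/4) -1/8 × log_10(1/8)
H = 0.6773 dits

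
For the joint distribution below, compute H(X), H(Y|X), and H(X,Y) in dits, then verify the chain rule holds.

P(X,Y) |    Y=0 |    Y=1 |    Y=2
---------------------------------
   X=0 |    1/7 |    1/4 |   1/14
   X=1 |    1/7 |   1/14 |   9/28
H(X,Y) = 0.7141, H(X) = 0.2999, H(Y|X) = 0.4142 (all in dits)

Chain rule: H(X,Y) = H(X) + H(Y|X)

Left side — joint entropy directly:
H(X,Y) = -Σ p(x,y) log p(x,y) = 0.7141 dits

Right side — compute H(Y|X) from the conditional distributions:
P(X) = (13/28, 15/28), so H(X) = 0.2999 dits
H(Y|X) = Σ_x P(X=x) · H(Y|X=x):
  P(Y|X=0) = (4/13, 7/13, 2/13), H(Y|X=0) = 0.4273, weight P(X=0) = 13/28
  P(Y|X=1) = (4/15, 2/15, 3/5), H(Y|X=1) = 0.4029, weight P(X=1) = 15/28
H(Y|X) = 0.4142 dits

H(X) + H(Y|X) = 0.2999 + 0.4142 = 0.7141 dits

Both sides equal 0.7141 dits. ✓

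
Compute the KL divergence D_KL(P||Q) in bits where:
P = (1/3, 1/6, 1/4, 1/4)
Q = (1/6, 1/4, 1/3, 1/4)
0.1321 bits

KL divergence: D_KL(P||Q) = Σ p(x) log(p(x)/q(x))

Computing term by term:
  x=0: 1/3 × log_2[(1/3)/(1/6)] = 1/3 × 1.0000 = 0.3333
  x=1: 1/6 × log_2[(1/6)/(1/4)] = 1/6 × -0.5850 = -0.0975
  x=2: 1/4 × log_2[(1/4)/(1/3)] = 1/4 × -0.4150 = -0.1038
  x=3: 1/4 × log_2[(1/4)/(1/4)] = 1/4 × 0.0000 = 0.0000

D_KL(P||Q) = 0.1321 bits

Note: KL divergence is always non-negative and equals 0 iff P = Q.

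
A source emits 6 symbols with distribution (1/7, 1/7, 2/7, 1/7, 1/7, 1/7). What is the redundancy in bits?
0.0633 bits

Redundancy measures how far a source is from maximum entropy:
R = H_max - H(X)

Maximum entropy for 6 symbols: H_max = log_2(6) = 2.5850 bits
Actual entropy: H(X) = 2.5216 bits
Redundancy: R = 2.5850 - 2.5216 = 0.0633 bits

This redundancy represents potential for compression: the source could be compressed by 0.0633 bits per symbol.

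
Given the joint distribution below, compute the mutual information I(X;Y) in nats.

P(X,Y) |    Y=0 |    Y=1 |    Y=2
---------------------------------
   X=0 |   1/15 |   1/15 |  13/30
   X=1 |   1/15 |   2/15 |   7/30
0.0329 nats

Mutual information: I(X;Y) = H(X) + H(Y) - H(X,Y)

Marginals:
P(X) = (17/30, 13/30), H(X) = 0.6842 nats
P(Y) = (2/15, 1/5, 2/3), H(Y) = 0.8609 nats

Joint entropy: H(X,Y) = 1.5122 nats

I(X;Y) = 0.6842 + 0.8609 - 1.5122 = 0.0329 nats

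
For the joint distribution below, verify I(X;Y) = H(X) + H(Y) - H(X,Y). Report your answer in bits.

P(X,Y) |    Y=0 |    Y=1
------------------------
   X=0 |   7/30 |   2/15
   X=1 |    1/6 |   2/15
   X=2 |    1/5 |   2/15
I(X;Y) = 0.0032 bits

Mutual information has multiple equivalent forms:
- I(X;Y) = H(X) - H(X|Y)
- I(X;Y) = H(Y) - H(Y|X)
- I(X;Y) = H(X) + H(Y) - H(X,Y)

Computing all quantities:
H(X) = 1.5801, H(Y) = 0.9710, H(X,Y) = 2.5479
H(X|Y) = 1.5769, H(Y|X) = 0.9677

Verification:
H(X) - H(X|Y) = 1.5801 - 1.5769 = 0.0032
H(Y) - H(Y|X) = 0.9710 - 0.9677 = 0.0032
H(X) + H(Y) - H(X,Y) = 1.5801 + 0.9710 - 2.5479 = 0.0032

All forms give I(X;Y) = 0.0032 bits. ✓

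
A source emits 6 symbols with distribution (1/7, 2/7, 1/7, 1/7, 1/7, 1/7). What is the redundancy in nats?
0.0439 nats

Redundancy measures how far a source is from maximum entropy:
R = H_max - H(X)

Maximum entropy for 6 symbols: H_max = log_e(6) = 1.7918 nats
Actual entropy: H(X) = 1.7479 nats
Redundancy: R = 1.7918 - 1.7479 = 0.0439 nats

This redundancy represents potential for compression: the source could be compressed by 0.0439 nats per symbol.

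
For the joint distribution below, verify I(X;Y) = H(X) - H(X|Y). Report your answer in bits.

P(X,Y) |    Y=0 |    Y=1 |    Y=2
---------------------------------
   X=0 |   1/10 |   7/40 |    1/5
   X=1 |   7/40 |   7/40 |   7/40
I(X;Y) = 0.0143 bits

Mutual information has multiple equivalent forms:
- I(X;Y) = H(X) - H(X|Y)
- I(X;Y) = H(Y) - H(Y|X)
- I(X;Y) = H(X) + H(Y) - H(X,Y)

Computing all quantities:
H(X) = 0.9982, H(Y) = 1.5729, H(X,Y) = 2.5568
H(X|Y) = 0.9839, H(Y|X) = 1.5586

Verification:
H(X) - H(X|Y) = 0.9982 - 0.9839 = 0.0143
H(Y) - H(Y|X) = 1.5729 - 1.5586 = 0.0143
H(X) + H(Y) - H(X,Y) = 0.9982 + 1.5729 - 2.5568 = 0.0143

All forms give I(X;Y) = 0.0143 bits. ✓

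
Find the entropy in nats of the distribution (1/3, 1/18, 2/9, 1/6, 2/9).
1.4939 nats

Shannon entropy is H(X) = -Σ p(x) log p(x).

For P = (1/3, 1/18, 2/9, 1/6, 2/9):
H = -1/3 × log_e(1/3) -1/18 × log_e(1/18) -2/9 × log_e(2/9) -1/6 × log_e(1/6) -2/9 × log_e(2/9)
H = 1.4939 nats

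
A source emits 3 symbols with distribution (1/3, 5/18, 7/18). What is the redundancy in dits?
0.0040 dits

Redundancy measures how far a source is from maximum entropy:
R = H_max - H(X)

Maximum entropy for 3 symbols: H_max = log_10(3) = 0.4771 dits
Actual entropy: H(X) = 0.4731 dits
Redundancy: R = 0.4771 - 0.4731 = 0.0040 dits

This redundancy represents potential for compression: the source could be compressed by 0.0040 dits per symbol.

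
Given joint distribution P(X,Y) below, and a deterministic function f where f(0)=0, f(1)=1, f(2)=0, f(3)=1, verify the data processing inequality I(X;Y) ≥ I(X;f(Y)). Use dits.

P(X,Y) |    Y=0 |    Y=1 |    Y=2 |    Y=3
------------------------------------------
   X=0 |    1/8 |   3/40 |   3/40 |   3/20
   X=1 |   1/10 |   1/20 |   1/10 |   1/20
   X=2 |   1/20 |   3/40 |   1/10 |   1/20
I(X;Y) = 0.0179, I(X;f(Y)) = 0.0060, inequality holds: 0.0179 ≥ 0.0060

Data Processing Inequality: For any Markov chain X → Y → Z, we have I(X;Y) ≥ I(X;Z).

Here Z = f(Y) is a deterministic function of Y, forming X → Y → Z.

Original I(X;Y) = 0.0179 dits

After applying f:
P(X,Z) where Z=f(Y):
- P(X,Z=0) = P(X,Y=0) + P(X,Y=2)
- P(X,Z=1) = P(X,Y=1) + P(X,Y=3)

I(X;Z) = I(X;f(Y)) = 0.0060 dits

Verification: 0.0179 ≥ 0.0060 ✓

Information cannot be created by processing; the function f can only lose information about X.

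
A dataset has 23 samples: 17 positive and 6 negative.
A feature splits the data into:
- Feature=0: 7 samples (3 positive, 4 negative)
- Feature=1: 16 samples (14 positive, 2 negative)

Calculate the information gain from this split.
0.1501 bits

Information Gain = H(Y) - H(Y|Feature)

Before split:
P(positive) = 17/23 = 0.7391
H(Y) = 0.8281 bits

After split:
Feature=0: H = 0.9852 bits (weight = 7/23)
Feature=1: H = 0.5436 bits (weight = 16/23)
H(Y|Feature) = (7/23)×0.9852 + (16/23)×0.5436 = 0.6780 bits

Information Gain = 0.8281 - 0.6780 = 0.1501 bits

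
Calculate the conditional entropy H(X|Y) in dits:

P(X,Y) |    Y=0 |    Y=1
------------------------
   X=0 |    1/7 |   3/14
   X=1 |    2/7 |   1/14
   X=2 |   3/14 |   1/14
0.4436 dits

Using the chain rule: H(X|Y) = H(X,Y) - H(Y)

First, compute H(X,Y) = 0.7266 dits

Marginal P(Y) = (9/14, 5/14)
H(Y) = 0.2831 dits

H(X|Y) = H(X,Y) - H(Y) = 0.7266 - 0.2831 = 0.4436 dits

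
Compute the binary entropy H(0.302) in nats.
0.6125 nats

The binary entropy function is:
H(p) = -p log(p) - (1-p) log(1-p)

H(0.302) = -0.302 × log_e(0.302) - 0.698 × log_e(0.698)
H(0.302) = 0.6125 nats

Note: Binary entropy is maximized at p=0.5 (H=1 bit) and minimized at p=0 or p=1 (H=0).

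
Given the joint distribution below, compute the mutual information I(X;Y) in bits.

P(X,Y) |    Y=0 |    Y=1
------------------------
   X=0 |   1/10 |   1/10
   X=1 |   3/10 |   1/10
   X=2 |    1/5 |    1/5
0.0464 bits

Mutual information: I(X;Y) = H(X) + H(Y) - H(X,Y)

Marginals:
P(X) = (1/5, 2/5, 2/5), H(X) = 1.5219 bits
P(Y) = (3/5, 2/5), H(Y) = 0.9710 bits

Joint entropy: H(X,Y) = 2.4464 bits

I(X;Y) = 1.5219 + 0.9710 - 2.4464 = 0.0464 bits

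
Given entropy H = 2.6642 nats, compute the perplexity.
14.3565

Perplexity is e^H (or exp(H) for natural log).

H = 2.6642 nats
Perplexity = e^2.6642 = 14.3565

Interpretation: The model's uncertainty is equivalent to choosing uniformly among 14.4 options.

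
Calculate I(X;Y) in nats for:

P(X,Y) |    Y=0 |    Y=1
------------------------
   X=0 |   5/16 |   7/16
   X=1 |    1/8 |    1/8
0.0026 nats

Mutual information: I(X;Y) = H(X) + H(Y) - H(X,Y)

Marginals:
P(X) = (3/4, 1/4), H(X) = 0.5623 nats
P(Y) = (7/16, 9/16), H(Y) = 0.6853 nats

Joint entropy: H(X,Y) = 1.2450 nats

I(X;Y) = 0.5623 + 0.6853 - 1.2450 = 0.0026 nats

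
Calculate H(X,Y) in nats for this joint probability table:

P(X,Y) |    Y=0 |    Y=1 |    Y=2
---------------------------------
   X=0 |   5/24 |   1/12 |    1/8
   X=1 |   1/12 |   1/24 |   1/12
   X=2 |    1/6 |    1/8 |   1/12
2.1060 nats

Joint entropy is H(X,Y) = -Σ_{x,y} p(x,y) log p(x,y).

Summing over all non-zero entries:
H(X,Y) = -[5/24·log_e(5/24) + 1/12·log_e(1/12) + 1/8·log_e(1/8) + 1/12·log_e(1/12) + 1/24·log_e(1/24) + 1/12·log_e(1/12) + 1/6·log_e(1/6) + 1/8·log_e(1/8) + 1/12·log_e(1/12)]
H(X,Y) = 2.1060 nats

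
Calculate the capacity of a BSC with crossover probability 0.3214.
0.0941 bits

For a binary symmetric channel (BSC) with error probability p:
Capacity C = 1 - H(p) bits per symbol

where H(p) = -p log₂(p) - (1-p) log₂(1-p) is the binary entropy function.

H(0.3214) = 0.9059 bits
C = 1 - 0.9059 = 0.0941 bits per symbol

This means we can reliably transmit up to 0.0941 bits of information per channel use.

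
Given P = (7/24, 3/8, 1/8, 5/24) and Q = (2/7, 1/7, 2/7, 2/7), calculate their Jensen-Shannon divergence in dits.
0.0201 dits

Jensen-Shannon divergence is:
JSD(P||Q) = 0.5 × D_KL(P||M) + 0.5 × D_KL(Q||M)
where M = 0.5 × (P + Q) is the mixture distribution.

M = 0.5 × (7/24, 3/8, 1/8, 5/24) + 0.5 × (2/7, 1/7, 2/7, 2/7) = (0.28869, 0.258929, 0.205357, 0.247024)

D_KL(P||M) = 0.0193 dits
D_KL(Q||M) = 0.0209 dits

JSD(P||Q) = 0.5 × 0.0193 + 0.5 × 0.0209 = 0.0201 dits

Unlike KL divergence, JSD is symmetric and bounded: 0 ≤ JSD ≤ log(2).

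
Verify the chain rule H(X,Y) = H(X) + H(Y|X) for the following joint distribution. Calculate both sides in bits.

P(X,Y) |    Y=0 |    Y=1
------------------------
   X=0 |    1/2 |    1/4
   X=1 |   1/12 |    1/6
H(X,Y) = 1.7296, H(X) = 0.8113, H(Y|X) = 0.9183 (all in bits)

Chain rule: H(X,Y) = H(X) + H(Y|X)

Left side — joint entropy directly:
H(X,Y) = -Σ p(x,y) log p(x,y) = 1.7296 bits

Right side — compute H(Y|X) from the conditional distributions:
P(X) = (3/4, 1/4), so H(X) = 0.8113 bits
H(Y|X) = Σ_x P(X=x) · H(Y|X=x):
  P(Y|X=0) = (2/3, 1/3), H(Y|X=0) = 0.9183, weight P(X=0) = 3/4
  P(Y|X=1) = (1/3, 2/3), H(Y|X=1) = 0.9183, weight P(X=1) = 1/4
H(Y|X) = 0.9183 bits

H(X) + H(Y|X) = 0.8113 + 0.9183 = 1.7296 bits

Both sides equal 1.7296 bits. ✓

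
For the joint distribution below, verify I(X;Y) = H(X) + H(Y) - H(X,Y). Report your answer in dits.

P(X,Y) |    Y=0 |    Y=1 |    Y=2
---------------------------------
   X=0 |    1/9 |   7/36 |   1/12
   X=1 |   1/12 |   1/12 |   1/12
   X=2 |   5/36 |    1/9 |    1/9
I(X;Y) = 0.0077 dits

Mutual information has multiple equivalent forms:
- I(X;Y) = H(X) - H(X|Y)
- I(X;Y) = H(Y) - H(Y|X)
- I(X;Y) = H(X) + H(Y) - H(X,Y)

Computing all quantities:
H(X) = 0.4698, H(Y) = 0.4731, H(X,Y) = 0.9352
H(X|Y) = 0.4621, H(Y|X) = 0.4654

Verification:
H(X) - H(X|Y) = 0.4698 - 0.4621 = 0.0077
H(Y) - H(Y|X) = 0.4731 - 0.4654 = 0.0077
H(X) + H(Y) - H(X,Y) = 0.4698 + 0.4731 - 0.9352 = 0.0077

All forms give I(X;Y) = 0.0077 dits. ✓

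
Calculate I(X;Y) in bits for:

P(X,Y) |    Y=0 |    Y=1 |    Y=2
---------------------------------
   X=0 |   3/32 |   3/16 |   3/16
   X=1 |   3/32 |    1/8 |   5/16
0.0290 bits

Mutual information: I(X;Y) = H(X) + H(Y) - H(X,Y)

Marginals:
P(X) = (15/32, 17/32), H(X) = 0.9972 bits
P(Y) = (3/16, 5/16, 1/2), H(Y) = 1.4772 bits

Joint entropy: H(X,Y) = 2.4454 bits

I(X;Y) = 0.9972 + 1.4772 - 2.4454 = 0.0290 bits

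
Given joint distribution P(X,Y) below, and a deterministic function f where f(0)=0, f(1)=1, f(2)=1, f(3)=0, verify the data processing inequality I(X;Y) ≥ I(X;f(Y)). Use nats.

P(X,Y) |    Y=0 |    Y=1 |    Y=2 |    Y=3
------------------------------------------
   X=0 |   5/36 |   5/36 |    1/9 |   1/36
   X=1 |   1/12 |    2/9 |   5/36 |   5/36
I(X;Y) = 0.0447, I(X;f(Y)) = 0.0002, inequality holds: 0.0447 ≥ 0.0002

Data Processing Inequality: For any Markov chain X → Y → Z, we have I(X;Y) ≥ I(X;Z).

Here Z = f(Y) is a deterministic function of Y, forming X → Y → Z.

Original I(X;Y) = 0.0447 nats

After applying f:
P(X,Z) where Z=f(Y):
- P(X,Z=0) = P(X,Y=0) + P(X,Y=3)
- P(X,Z=1) = P(X,Y=1) + P(X,Y=2)

I(X;Z) = I(X;f(Y)) = 0.0002 nats

Verification: 0.0447 ≥ 0.0002 ✓

Information cannot be created by processing; the function f can only lose information about X.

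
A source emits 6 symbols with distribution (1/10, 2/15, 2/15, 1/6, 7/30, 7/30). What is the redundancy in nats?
0.0464 nats

Redundancy measures how far a source is from maximum entropy:
R = H_max - H(X)

Maximum entropy for 6 symbols: H_max = log_e(6) = 1.7918 nats
Actual entropy: H(X) = 1.7453 nats
Redundancy: R = 1.7918 - 1.7453 = 0.0464 nats

This redundancy represents potential for compression: the source could be compressed by 0.0464 nats per symbol.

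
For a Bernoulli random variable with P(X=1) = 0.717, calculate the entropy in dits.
0.2587 dits

The binary entropy function is:
H(p) = -p log(p) - (1-p) log(1-p)

H(0.717) = -0.717 × log_10(0.717) - 0.283 × log_10(0.283)
H(0.717) = 0.2587 dits

Note: Binary entropy is maximized at p=0.5 (H=1 bit) and minimized at p=0 or p=1 (H=0).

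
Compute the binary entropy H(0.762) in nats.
0.5488 nats

The binary entropy function is:
H(p) = -p log(p) - (1-p) log(1-p)

H(0.762) = -0.762 × log_e(0.762) - 0.238 × log_e(0.238)
H(0.762) = 0.5488 nats

Note: Binary entropy is maximized at p=0.5 (H=1 bit) and minimized at p=0 or p=1 (H=0).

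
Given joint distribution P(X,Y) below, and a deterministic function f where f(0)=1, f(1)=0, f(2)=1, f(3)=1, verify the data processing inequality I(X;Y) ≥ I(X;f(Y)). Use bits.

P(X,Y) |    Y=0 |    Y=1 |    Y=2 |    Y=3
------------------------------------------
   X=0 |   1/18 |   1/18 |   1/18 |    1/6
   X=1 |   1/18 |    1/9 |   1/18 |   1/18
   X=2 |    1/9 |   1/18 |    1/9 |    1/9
I(X;Y) = 0.0852, I(X;f(Y)) = 0.0477, inequality holds: 0.0852 ≥ 0.0477

Data Processing Inequality: For any Markov chain X → Y → Z, we have I(X;Y) ≥ I(X;Z).

Here Z = f(Y) is a deterministic function of Y, forming X → Y → Z.

Original I(X;Y) = 0.0852 bits

After applying f:
P(X,Z) where Z=f(Y):
- P(X,Z=0) = P(X,Y=1)
- P(X,Z=1) = P(X,Y=0) + P(X,Y=2) + P(X,Y=3)

I(X;Z) = I(X;f(Y)) = 0.0477 bits

Verification: 0.0852 ≥ 0.0477 ✓

Information cannot be created by processing; the function f can only lose information about X.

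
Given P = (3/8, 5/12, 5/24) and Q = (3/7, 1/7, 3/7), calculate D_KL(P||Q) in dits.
0.1067 dits

KL divergence: D_KL(P||Q) = Σ p(x) log(p(x)/q(x))

Computing term by term:
  x=0: 3/8 × log_10[(3/8)/(3/7)] = 3/8 × -0.0580 = -0.0217
  x=1: 5/12 × log_10[(5/12)/(1/7)] = 5/12 × 0.4649 = 0.1937
  x=2: 5/24 × log_10[(5/24)/(3/7)] = 5/24 × -0.3133 = -0.0653

D_KL(P||Q) = 0.1067 dits

Note: KL divergence is always non-negative and equals 0 iff P = Q.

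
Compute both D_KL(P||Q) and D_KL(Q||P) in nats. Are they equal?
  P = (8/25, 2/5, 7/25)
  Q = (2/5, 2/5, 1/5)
D_KL(P||Q) = 0.0228, D_KL(Q||P) = 0.0220

KL divergence is not symmetric: D_KL(P||Q) ≠ D_KL(Q||P) in general.

D_KL(P||Q) = 0.0228 nats
D_KL(Q||P) = 0.0220 nats

No, they are not equal!

This asymmetry is why KL divergence is not a true distance metric.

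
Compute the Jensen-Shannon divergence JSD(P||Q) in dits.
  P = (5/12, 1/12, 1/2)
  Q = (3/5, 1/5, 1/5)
0.0234 dits

Jensen-Shannon divergence is:
JSD(P||Q) = 0.5 × D_KL(P||M) + 0.5 × D_KL(Q||M)
where M = 0.5 × (P + Q) is the mixture distribution.

M = 0.5 × (5/12, 1/12, 1/2) + 0.5 × (3/5, 1/5, 1/5) = (0.508333, 0.141667, 7/20)

D_KL(P||M) = 0.0223 dits
D_KL(Q||M) = 0.0245 dits

JSD(P||Q) = 0.5 × 0.0223 + 0.5 × 0.0245 = 0.0234 dits

Unlike KL divergence, JSD is symmetric and bounded: 0 ≤ JSD ≤ log(2).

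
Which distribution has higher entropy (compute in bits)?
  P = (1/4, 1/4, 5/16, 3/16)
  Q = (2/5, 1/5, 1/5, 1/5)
P

Computing entropies in bits:
H(P) = 1.9772
H(Q) = 1.9219

Distribution P has higher entropy.

Intuition: The distribution closer to uniform (more spread out) has higher entropy.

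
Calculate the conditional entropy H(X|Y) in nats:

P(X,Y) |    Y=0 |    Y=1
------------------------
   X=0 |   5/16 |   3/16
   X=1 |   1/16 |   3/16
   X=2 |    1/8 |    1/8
0.9912 nats

Using the chain rule: H(X|Y) = H(X,Y) - H(Y)

First, compute H(X,Y) = 1.6844 nats

Marginal P(Y) = (1/2, 1/2)
H(Y) = 0.6931 nats

H(X|Y) = H(X,Y) - H(Y) = 1.6844 - 0.6931 = 0.9912 nats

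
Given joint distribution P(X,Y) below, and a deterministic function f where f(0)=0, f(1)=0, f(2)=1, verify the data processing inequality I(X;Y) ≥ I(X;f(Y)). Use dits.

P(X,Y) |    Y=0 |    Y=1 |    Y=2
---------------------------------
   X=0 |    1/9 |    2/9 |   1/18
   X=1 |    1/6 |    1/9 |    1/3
I(X;Y) = 0.0476, I(X;f(Y)) = 0.0381, inequality holds: 0.0476 ≥ 0.0381

Data Processing Inequality: For any Markov chain X → Y → Z, we have I(X;Y) ≥ I(X;Z).

Here Z = f(Y) is a deterministic function of Y, forming X → Y → Z.

Original I(X;Y) = 0.0476 dits

After applying f:
P(X,Z) where Z=f(Y):
- P(X,Z=0) = P(X,Y=0) + P(X,Y=1)
- P(X,Z=1) = P(X,Y=2)

I(X;Z) = I(X;f(Y)) = 0.0381 dits

Verification: 0.0476 ≥ 0.0381 ✓

Information cannot be created by processing; the function f can only lose information about X.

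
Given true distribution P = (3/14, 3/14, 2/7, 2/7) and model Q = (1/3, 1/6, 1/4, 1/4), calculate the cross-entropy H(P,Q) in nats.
1.4115 nats

Cross-entropy: H(P,Q) = -Σ p(x) log q(x)

Alternatively: H(P,Q) = H(P) + D_KL(P||Q)
H(P) = 1.3761 nats
D_KL(P||Q) = 0.0355 nats

H(P,Q) = 1.3761 + 0.0355 = 1.4115 nats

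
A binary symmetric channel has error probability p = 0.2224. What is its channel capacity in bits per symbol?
0.2355 bits

For a binary symmetric channel (BSC) with error probability p:
Capacity C = 1 - H(p) bits per symbol

where H(p) = -p log₂(p) - (1-p) log₂(1-p) is the binary entropy function.

H(0.2224) = 0.7645 bits
C = 1 - 0.7645 = 0.2355 bits per symbol

This means we can reliably transmit up to 0.2355 bits of information per channel use.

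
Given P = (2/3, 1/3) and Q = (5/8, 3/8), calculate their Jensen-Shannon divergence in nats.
0.0009 nats

Jensen-Shannon divergence is:
JSD(P||Q) = 0.5 × D_KL(P||M) + 0.5 × D_KL(Q||M)
where M = 0.5 × (P + Q) is the mixture distribution.

M = 0.5 × (2/3, 1/3) + 0.5 × (5/8, 3/8) = (0.645833, 0.354167)

D_KL(P||M) = 0.0010 nats
D_KL(Q||M) = 0.0009 nats

JSD(P||Q) = 0.5 × 0.0010 + 0.5 × 0.0009 = 0.0009 nats

Unlike KL divergence, JSD is symmetric and bounded: 0 ≤ JSD ≤ log(2).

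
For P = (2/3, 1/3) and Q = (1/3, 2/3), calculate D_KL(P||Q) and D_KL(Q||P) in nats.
D_KL(P||Q) = 0.2310, D_KL(Q||P) = 0.2310

KL divergence is not symmetric: D_KL(P||Q) ≠ D_KL(Q||P) in general.

D_KL(P||Q) = 0.2310 nats
D_KL(Q||P) = 0.2310 nats

In this case they happen to be equal (to 4 decimal places).

This asymmetry is why KL divergence is not a true distance metric.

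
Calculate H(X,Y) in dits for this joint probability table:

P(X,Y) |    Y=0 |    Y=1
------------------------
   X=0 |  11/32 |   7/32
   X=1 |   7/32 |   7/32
0.5926 dits

Joint entropy is H(X,Y) = -Σ_{x,y} p(x,y) log p(x,y).

Summing over all non-zero entries:
H(X,Y) = -[11/32·log_10(11/32) + 7/32·log_10(7/32) + 7/32·log_10(7/32) + 7/32·log_10(7/32)]
H(X,Y) = 0.5926 dits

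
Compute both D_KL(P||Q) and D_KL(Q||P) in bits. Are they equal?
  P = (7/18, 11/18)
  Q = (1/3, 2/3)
D_KL(P||Q) = 0.0098, D_KL(Q||P) = 0.0096

KL divergence is not symmetric: D_KL(P||Q) ≠ D_KL(Q||P) in general.

D_KL(P||Q) = 0.0098 bits
D_KL(Q||P) = 0.0096 bits

No, they are not equal!

This asymmetry is why KL divergence is not a true distance metric.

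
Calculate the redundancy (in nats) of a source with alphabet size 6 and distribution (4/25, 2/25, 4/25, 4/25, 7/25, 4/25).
0.0604 nats

Redundancy measures how far a source is from maximum entropy:
R = H_max - H(X)

Maximum entropy for 6 symbols: H_max = log_e(6) = 1.7918 nats
Actual entropy: H(X) = 1.7313 nats
Redundancy: R = 1.7918 - 1.7313 = 0.0604 nats

This redundancy represents potential for compression: the source could be compressed by 0.0604 nats per symbol.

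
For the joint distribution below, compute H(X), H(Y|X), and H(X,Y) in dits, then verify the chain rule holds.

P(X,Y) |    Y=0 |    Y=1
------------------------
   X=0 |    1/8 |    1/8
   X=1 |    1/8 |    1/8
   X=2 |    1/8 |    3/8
H(X,Y) = 0.7242, H(X) = 0.4515, H(Y|X) = 0.2726 (all in dits)

Chain rule: H(X,Y) = H(X) + H(Y|X)

Left side — joint entropy directly:
H(X,Y) = -Σ p(x,y) log p(x,y) = 0.7242 dits

Right side — compute H(Y|X) from the conditional distributions:
P(X) = (1/4, 1/4, 1/2), so H(X) = 0.4515 dits
H(Y|X) = Σ_x P(X=x) · H(Y|X=x):
  P(Y|X=0) = (1/2, 1/2), H(Y|X=0) = 0.3010, weight P(X=0) = 1/4
  P(Y|X=1) = (1/2, 1/2), H(Y|X=1) = 0.3010, weight P(X=1) = 1/4
  P(Y|X=2) = (1/4, 3/4), H(Y|X=2) = 0.2442, weight P(X=2) = 1/2
H(Y|X) = 0.2726 dits

H(X) + H(Y|X) = 0.4515 + 0.2726 = 0.7242 dits

Both sides equal 0.7242 dits. ✓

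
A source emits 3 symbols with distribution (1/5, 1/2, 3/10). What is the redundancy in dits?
0.0299 dits

Redundancy measures how far a source is from maximum entropy:
R = H_max - H(X)

Maximum entropy for 3 symbols: H_max = log_10(3) = 0.4771 dits
Actual entropy: H(X) = 0.4472 dits
Redundancy: R = 0.4771 - 0.4472 = 0.0299 dits

This redundancy represents potential for compression: the source could be compressed by 0.0299 dits per symbol.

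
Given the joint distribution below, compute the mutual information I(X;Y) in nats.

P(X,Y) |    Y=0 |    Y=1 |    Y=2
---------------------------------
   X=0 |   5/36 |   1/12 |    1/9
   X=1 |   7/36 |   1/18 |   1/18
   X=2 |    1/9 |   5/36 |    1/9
0.0409 nats

Mutual information: I(X;Y) = H(X) + H(Y) - H(X,Y)

Marginals:
P(X) = (1/3, 11/36, 13/36), H(X) = 1.0963 nats
P(Y) = (4/9, 5/18, 5/18), H(Y) = 1.0720 nats

Joint entropy: H(X,Y) = 2.1274 nats

I(X;Y) = 1.0963 + 1.0720 - 2.1274 = 0.0409 nats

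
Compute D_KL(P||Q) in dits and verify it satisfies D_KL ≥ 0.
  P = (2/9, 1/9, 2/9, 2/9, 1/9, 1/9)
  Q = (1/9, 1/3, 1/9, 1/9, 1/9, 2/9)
0.1142 dits

KL divergence satisfies the Gibbs inequality: D_KL(P||Q) ≥ 0 for all distributions P, Q.

D_KL(P||Q) = Σ p(x) log(p(x)/q(x))
Term by term:
  x=0: 2/9 × log_10[(2/9)/(1/9)] = 0.0669
  x=1: 1/9 × log_10[(1/9)/(1/3)] = -0.0530
  x=2: 2/9 × log_10[(2/9)/(1/9)] = 0.0669
  x=3: 2/9 × log_10[(2/9)/(1/9)] = 0.0669
  x=4: 1/9 × log_10[(1/9)/(1/9)] = 0.0000
  x=5: 1/9 × log_10[(1/9)/(2/9)] = -0.0334
D_KL(P||Q) = 0.1142 dits

D_KL(P||Q) = 0.1142 ≥ 0 ✓

This non-negativity is a fundamental property: relative entropy cannot be negative because it measures how different Q is from P.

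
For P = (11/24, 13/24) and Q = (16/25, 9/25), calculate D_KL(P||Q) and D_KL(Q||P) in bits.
D_KL(P||Q) = 0.0985, D_KL(Q||P) = 0.0961

KL divergence is not symmetric: D_KL(P||Q) ≠ D_KL(Q||P) in general.

D_KL(P||Q) = 0.0985 bits
D_KL(Q||P) = 0.0961 bits

No, they are not equal!

This asymmetry is why KL divergence is not a true distance metric.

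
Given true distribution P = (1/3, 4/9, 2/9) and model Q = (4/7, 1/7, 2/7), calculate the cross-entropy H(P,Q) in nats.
1.3298 nats

Cross-entropy: H(P,Q) = -Σ p(x) log q(x)

Alternatively: H(P,Q) = H(P) + D_KL(P||Q)
H(P) = 1.0609 nats
D_KL(P||Q) = 0.2689 nats

H(P,Q) = 1.0609 + 0.2689 = 1.3298 nats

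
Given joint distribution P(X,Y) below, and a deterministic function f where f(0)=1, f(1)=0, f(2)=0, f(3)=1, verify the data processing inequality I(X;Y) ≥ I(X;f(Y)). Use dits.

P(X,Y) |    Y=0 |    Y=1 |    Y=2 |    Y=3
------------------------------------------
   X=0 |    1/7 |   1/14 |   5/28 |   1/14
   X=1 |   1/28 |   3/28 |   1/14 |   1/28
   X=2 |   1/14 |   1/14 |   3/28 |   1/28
I(X;Y) = 0.0155, I(X;f(Y)) = 0.0048, inequality holds: 0.0155 ≥ 0.0048

Data Processing Inequality: For any Markov chain X → Y → Z, we have I(X;Y) ≥ I(X;Z).

Here Z = f(Y) is a deterministic function of Y, forming X → Y → Z.

Original I(X;Y) = 0.0155 dits

After applying f:
P(X,Z) where Z=f(Y):
- P(X,Z=0) = P(X,Y=1) + P(X,Y=2)
- P(X,Z=1) = P(X,Y=0) + P(X,Y=3)

I(X;Z) = I(X;f(Y)) = 0.0048 dits

Verification: 0.0155 ≥ 0.0048 ✓

Information cannot be created by processing; the function f can only lose information about X.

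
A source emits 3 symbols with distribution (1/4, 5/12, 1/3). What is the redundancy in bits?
0.0304 bits

Redundancy measures how far a source is from maximum entropy:
R = H_max - H(X)

Maximum entropy for 3 symbols: H_max = log_2(3) = 1.5850 bits
Actual entropy: H(X) = 1.5546 bits
Redundancy: R = 1.5850 - 1.5546 = 0.0304 bits

This redundancy represents potential for compression: the source could be compressed by 0.0304 bits per symbol.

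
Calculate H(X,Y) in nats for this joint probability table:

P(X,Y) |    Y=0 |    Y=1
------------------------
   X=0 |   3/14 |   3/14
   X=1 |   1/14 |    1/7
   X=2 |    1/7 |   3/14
1.7348 nats

Joint entropy is H(X,Y) = -Σ_{x,y} p(x,y) log p(x,y).

Summing over all non-zero entries:
H(X,Y) = -[3/14·log_e(3/14) + 3/14·log_e(3/14) + 1/14·log_e(1/14) + 1/7·log_e(1/7) + 1/7·log_e(1/7) + 3/14·log_e(3/14)]
H(X,Y) = 1.7348 nats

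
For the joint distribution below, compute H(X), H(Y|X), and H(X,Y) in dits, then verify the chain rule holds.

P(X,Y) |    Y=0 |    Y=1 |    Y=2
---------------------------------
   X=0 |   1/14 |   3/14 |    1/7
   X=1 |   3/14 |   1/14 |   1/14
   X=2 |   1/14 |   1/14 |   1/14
H(X,Y) = 0.8986, H(X) = 0.4608, H(Y|X) = 0.4379 (all in dits)

Chain rule: H(X,Y) = H(X) + H(Y|X)

Left side — joint entropy directly:
H(X,Y) = -Σ p(x,y) log p(x,y) = 0.8986 dits

Right side — compute H(Y|X) from the conditional distributions:
P(X) = (3/7, 5/14, 3/14), so H(X) = 0.4608 dits
H(Y|X) = Σ_x P(X=x) · H(Y|X=x):
  P(Y|X=0) = (1/6, 1/2, 1/3), H(Y|X=0) = 0.4392, weight P(X=0) = 3/7
  P(Y|X=1) = (3/5, 1/5, 1/5), H(Y|X=1) = 0.4127, weight P(X=1) = 5/14
  P(Y|X=2) = (1/3, 1/3, 1/3), H(Y|X=2) = 0.4771, weight P(X=2) = 3/14
H(Y|X) = 0.4379 dits

H(X) + H(Y|X) = 0.4608 + 0.4379 = 0.8986 dits

Both sides equal 0.8986 dits. ✓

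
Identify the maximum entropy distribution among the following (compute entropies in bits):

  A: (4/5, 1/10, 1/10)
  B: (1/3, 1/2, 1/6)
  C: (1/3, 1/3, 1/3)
C

For a discrete distribution over n outcomes, entropy is maximized by the uniform distribution.

Computing entropies:
H(A) = 0.9219 bits
H(B) = 1.4591 bits
H(C) = 1.5850 bits

The uniform distribution (where all probabilities equal 1/3) achieves the maximum entropy of log_2(3) = 1.5850 bits.

Distribution C has the highest entropy.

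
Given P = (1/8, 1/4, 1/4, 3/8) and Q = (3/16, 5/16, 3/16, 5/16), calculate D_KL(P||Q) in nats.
0.0338 nats

KL divergence: D_KL(P||Q) = Σ p(x) log(p(x)/q(x))

Computing term by term:
  x=0: 1/8 × log_e[(1/8)/(3/16)] = 1/8 × -0.4055 = -0.0507
  x=1: 1/4 × log_e[(1/4)/(5/16)] = 1/4 × -0.2231 = -0.0558
  x=2: 1/4 × log_e[(1/4)/(3/16)] = 1/4 × 0.2877 = 0.0719
  x=3: 3/8 × log_e[(3/8)/(5/16)] = 3/8 × 0.1823 = 0.0684

D_KL(P||Q) = 0.0338 nats

Note: KL divergence is always non-negative and equals 0 iff P = Q.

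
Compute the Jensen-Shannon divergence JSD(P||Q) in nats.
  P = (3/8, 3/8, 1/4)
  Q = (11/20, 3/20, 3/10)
0.0344 nats

Jensen-Shannon divergence is:
JSD(P||Q) = 0.5 × D_KL(P||M) + 0.5 × D_KL(Q||M)
where M = 0.5 × (P + Q) is the mixture distribution.

M = 0.5 × (3/8, 3/8, 1/4) + 0.5 × (11/20, 3/20, 3/10) = (0.4625, 0.2625, 11/40)

D_KL(P||M) = 0.0313 nats
D_KL(Q||M) = 0.0375 nats

JSD(P||Q) = 0.5 × 0.0313 + 0.5 × 0.0375 = 0.0344 nats

Unlike KL divergence, JSD is symmetric and bounded: 0 ≤ JSD ≤ log(2).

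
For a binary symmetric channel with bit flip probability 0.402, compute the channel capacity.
0.0279 bits

For a binary symmetric channel (BSC) with error probability p:
Capacity C = 1 - H(p) bits per symbol

where H(p) = -p log₂(p) - (1-p) log₂(1-p) is the binary entropy function.

H(0.402) = 0.9721 bits
C = 1 - 0.9721 = 0.0279 bits per symbol

This means we can reliably transmit up to 0.0279 bits of information per channel use.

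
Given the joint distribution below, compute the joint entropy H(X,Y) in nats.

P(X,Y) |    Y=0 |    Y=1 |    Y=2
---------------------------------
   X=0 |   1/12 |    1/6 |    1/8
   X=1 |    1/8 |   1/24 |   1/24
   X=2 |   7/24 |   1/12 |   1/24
1.9893 nats

Joint entropy is H(X,Y) = -Σ_{x,y} p(x,y) log p(x,y).

Summing over all non-zero entries:
H(X,Y) = -[1/12·log_e(1/12) + 1/6·log_e(1/6) + 1/8·log_e(1/8) + 1/8·log_e(1/8) + 1/24·log_e(1/24) + 1/24·log_e(1/24) + 7/24·log_e(7/24) + 1/12·log_e(1/12) + 1/24·log_e(1/24)]
H(X,Y) = 1.9893 nats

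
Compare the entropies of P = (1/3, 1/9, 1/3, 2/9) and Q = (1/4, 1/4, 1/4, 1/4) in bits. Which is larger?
Q

Computing entropies in bits:
H(P) = 1.8911
H(Q) = 2.0000

Distribution Q has higher entropy.

Intuition: The distribution closer to uniform (more spread out) has higher entropy.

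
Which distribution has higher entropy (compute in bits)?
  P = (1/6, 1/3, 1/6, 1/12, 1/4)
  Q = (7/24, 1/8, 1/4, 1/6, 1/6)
Q

Computing entropies in bits:
H(P) = 2.1887
H(Q) = 2.2551

Distribution Q has higher entropy.

Intuition: The distribution closer to uniform (more spread out) has higher entropy.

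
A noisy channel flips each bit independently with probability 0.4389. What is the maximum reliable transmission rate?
0.0108 bits

For a binary symmetric channel (BSC) with error probability p:
Capacity C = 1 - H(p) bits per symbol

where H(p) = -p log₂(p) - (1-p) log₂(1-p) is the binary entropy function.

H(0.4389) = 0.9892 bits
C = 1 - 0.9892 = 0.0108 bits per symbol

This means we can reliably transmit up to 0.0108 bits of information per channel use.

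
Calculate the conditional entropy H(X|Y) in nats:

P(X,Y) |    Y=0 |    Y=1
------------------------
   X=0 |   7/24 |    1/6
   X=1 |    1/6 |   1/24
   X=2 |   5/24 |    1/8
1.0393 nats

Using the chain rule: H(X|Y) = H(X,Y) - H(Y)

First, compute H(X,Y) = 1.6758 nats

Marginal P(Y) = (2/3, 1/3)
H(Y) = 0.6365 nats

H(X|Y) = H(X,Y) - H(Y) = 1.6758 - 0.6365 = 1.0393 nats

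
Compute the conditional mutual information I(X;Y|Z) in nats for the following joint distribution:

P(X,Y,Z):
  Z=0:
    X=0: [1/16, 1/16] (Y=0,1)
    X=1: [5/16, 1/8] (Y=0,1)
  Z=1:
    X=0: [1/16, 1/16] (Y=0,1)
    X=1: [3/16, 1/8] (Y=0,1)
0.0115 nats

Conditional mutual information: I(X;Y|Z) = H(X|Z) + H(Y|Z) - H(X,Y|Z)

H(Z) = 0.6853
H(X,Z) = 1.2450 → H(X|Z) = 0.5597
H(Y,Z) = 1.3421 → H(Y|Z) = 0.6568
H(X,Y,Z) = 1.8904 → H(X,Y|Z) = 1.2050

I(X;Y|Z) = 0.5597 + 0.6568 - 1.2050 = 0.0115 nats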